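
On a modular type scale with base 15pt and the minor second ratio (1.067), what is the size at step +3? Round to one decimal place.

18.2pt

A modular type scale is a geometric sequence: sizeₙ = base × rⁿ.
15.0 × 1.067³ = 15.0 × 1.21477 ≈ 18.22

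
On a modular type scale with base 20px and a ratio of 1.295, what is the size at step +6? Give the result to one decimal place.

20.0 × 1.295⁶ = 20.0 × 4.71649 ≈ 94.33

94.3px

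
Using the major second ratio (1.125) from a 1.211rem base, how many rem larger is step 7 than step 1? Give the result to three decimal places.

Step 1: 1.211 × 1.125 = 1.36238rem
Step 7: 1.211 × 1.125⁷ = 2.76192rem
Difference: 2.76192 − 1.36238 = 1.39954rem

1.400rem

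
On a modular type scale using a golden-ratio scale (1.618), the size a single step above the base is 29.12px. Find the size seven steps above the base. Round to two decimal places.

522.47px

29.12 × 1.618⁶ = 29.12 × 17.94201 ≈ 522.471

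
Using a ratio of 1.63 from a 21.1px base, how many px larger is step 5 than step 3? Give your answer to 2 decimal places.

151.41px

Step 3: 21.1 × 1.63³ = 91.3788px
Step 5: 21.1 × 1.63⁵ = 242.7842px
Difference: 242.7842 − 91.3788 = 151.4054px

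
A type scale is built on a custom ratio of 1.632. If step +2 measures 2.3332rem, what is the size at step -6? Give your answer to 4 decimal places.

2.3332 ÷ 1.632⁸ = 2.3332 ÷ 50.32239 ≈ 0.0464

0.0464rem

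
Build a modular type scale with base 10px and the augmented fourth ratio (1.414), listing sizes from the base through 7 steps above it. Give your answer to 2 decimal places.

10.00px, 14.14px, 19.99px, 28.27px, 39.98px, 56.53px, 79.93px, 113.02px

Step 0: 10px
Step 1: 10.0 × 1.414 = 14.14
Step 2: 10.0 × 1.414² = 19.99
Step 3: 10.0 × 1.414³ = 28.27
Step 4: 10.0 × 1.414⁴ = 39.98
Step 5: 10.0 × 1.414⁵ = 56.53
Step 6: 10.0 × 1.414⁶ = 79.93
Step 7: 10.0 × 1.414⁷ = 113.02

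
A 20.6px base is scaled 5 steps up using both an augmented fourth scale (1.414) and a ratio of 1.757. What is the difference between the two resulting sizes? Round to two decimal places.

228.48px

Augmented fourth: 20.6 × 1.414⁵ = 116.4432px
At 1.757: 20.6 × 1.757⁵ = 344.9261px
Difference: 344.9261 − 116.4432 = 228.4829px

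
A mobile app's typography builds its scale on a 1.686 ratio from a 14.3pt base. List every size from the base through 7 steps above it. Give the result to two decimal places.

14.30pt, 24.11pt, 40.65pt, 68.53pt, 115.55pt, 194.82pt, 328.46pt, 553.78pt

Step 0: 14.3pt
Step 1: 14.3 × 1.686 = 24.11
Step 2: 14.3 × 1.686² = 40.65
Step 3: 14.3 × 1.686³ = 68.53
Step 4: 14.3 × 1.686⁴ = 115.55
Step 5: 14.3 × 1.686⁵ = 194.82
Step 6: 14.3 × 1.686⁶ = 328.46
Step 7: 14.3 × 1.686⁷ = 553.78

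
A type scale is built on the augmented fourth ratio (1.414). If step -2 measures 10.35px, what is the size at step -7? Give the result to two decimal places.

1.83px

Moving from step -2 to step -7 is 5 steps down, so divide by r⁵.
10.35 ÷ 1.414⁵ = 10.35 ÷ 5.65258 ≈ 1.831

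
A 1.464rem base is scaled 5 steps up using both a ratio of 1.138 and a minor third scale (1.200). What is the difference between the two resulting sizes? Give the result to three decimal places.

At 1.138: 1.464 × 1.138⁵ = 2.79417rem
Minor third: 1.464 × 1.200⁵ = 3.64290rem
Difference: 3.64290 − 2.79417 = 0.84873rem

0.849rem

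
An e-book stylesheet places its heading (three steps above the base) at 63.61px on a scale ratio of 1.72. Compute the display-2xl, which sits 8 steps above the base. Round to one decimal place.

63.61 × 1.72⁵ = 63.61 × 15.05366 ≈ 957.564

957.6px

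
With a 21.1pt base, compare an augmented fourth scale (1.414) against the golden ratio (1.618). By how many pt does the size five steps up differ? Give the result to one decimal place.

114.7pt

Augmented fourth: 21.1 × 1.414⁵ = 119.270pt
Golden ratio: 21.1 × 1.618⁵ = 233.978pt
Difference: 233.978 − 119.270 = 114.708pt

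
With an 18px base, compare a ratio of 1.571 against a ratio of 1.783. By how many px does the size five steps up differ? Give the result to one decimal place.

At 1.571: 18.0 × 1.571⁵ = 172.248px
At 1.783: 18.0 × 1.783⁵ = 324.361px
Difference: 324.361 − 172.248 = 152.113px

152.1px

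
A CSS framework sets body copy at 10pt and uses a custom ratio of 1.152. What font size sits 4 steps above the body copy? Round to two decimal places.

A modular type scale is a geometric sequence: sizeₙ = base × rⁿ.
10.0 × 1.152⁴ = 10.0 × 1.76121 ≈ 17.61

17.61pt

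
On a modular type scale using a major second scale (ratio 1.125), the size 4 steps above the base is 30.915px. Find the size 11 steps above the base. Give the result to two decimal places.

30.915 × 1.125⁷ = 30.915 × 2.28070 ≈ 70.508

70.51px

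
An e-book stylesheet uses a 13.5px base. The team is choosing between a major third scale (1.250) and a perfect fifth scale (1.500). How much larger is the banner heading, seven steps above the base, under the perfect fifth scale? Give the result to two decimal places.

166.29px

Major third: 13.5 × 1.250⁷ = 64.3730px
Perfect fifth: 13.5 × 1.500⁷ = 230.6602px
Difference: 230.6602 − 64.3730 = 166.2872px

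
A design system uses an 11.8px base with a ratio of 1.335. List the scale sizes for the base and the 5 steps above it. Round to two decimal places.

11.80px, 15.75px, 21.03px, 28.08px, 37.48px, 50.04px

Step 0: 11.8px
Step 1: 11.8 × 1.335 = 15.75
Step 2: 11.8 × 1.335² = 21.03
Step 3: 11.8 × 1.335³ = 28.08
Step 4: 11.8 × 1.335⁴ = 37.48
Step 5: 11.8 × 1.335⁵ = 50.04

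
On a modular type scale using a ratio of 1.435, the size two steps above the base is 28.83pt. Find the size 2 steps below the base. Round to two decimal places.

The gap is -2 − (2) = -4 steps, so the factor is 1.435^-4.
28.83 ÷ 1.435⁴ = 28.83 ÷ 4.24041 ≈ 6.799

6.80pt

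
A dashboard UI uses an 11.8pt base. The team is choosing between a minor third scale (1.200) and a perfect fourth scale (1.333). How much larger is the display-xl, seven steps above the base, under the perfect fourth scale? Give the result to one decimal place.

Minor third: 11.8 × 1.200⁷ = 42.282pt
Perfect fourth: 11.8 × 1.333⁷ = 88.246pt
Difference: 88.246 − 42.282 = 45.964pt

46.0pt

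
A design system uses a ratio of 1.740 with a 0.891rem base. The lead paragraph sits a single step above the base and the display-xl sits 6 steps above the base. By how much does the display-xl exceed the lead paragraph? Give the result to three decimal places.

Step 1: 0.891 × 1.740 = 1.55034rem
Step 6: 0.891 × 1.740⁶ = 24.72710rem
Difference: 24.72710 − 1.55034 = 23.17676rem

23.177rem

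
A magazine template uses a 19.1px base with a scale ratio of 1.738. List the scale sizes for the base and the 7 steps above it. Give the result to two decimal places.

Step 0: 19.1px
Step 1: 19.1 × 1.738 = 33.20
Step 2: 19.1 × 1.738² = 57.69
Step 3: 19.1 × 1.738³ = 100.27
Step 4: 19.1 × 1.738⁴ = 174.27
Step 5: 19.1 × 1.738⁵ = 302.89
Step 6: 19.1 × 1.738⁶ = 526.42
Step 7: 19.1 × 1.738⁷ = 914.92

19.10px, 33.20px, 57.69px, 100.27px, 174.27px, 302.89px, 526.42px, 914.92px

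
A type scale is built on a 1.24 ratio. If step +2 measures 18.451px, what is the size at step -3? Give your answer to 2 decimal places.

The gap is -3 − (2) = -5 steps, so the factor is 1.24^-5.
18.451 ÷ 1.24⁵ = 18.451 ÷ 2.93163 ≈ 6.294

6.29px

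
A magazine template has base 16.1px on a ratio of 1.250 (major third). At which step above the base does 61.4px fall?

6

1.250ⁿ = 61.4 / 16.1 = 3.8137
n = ln(3.8137) / ln(1.250) = 1.3386 / 0.2231 ≈ 6.00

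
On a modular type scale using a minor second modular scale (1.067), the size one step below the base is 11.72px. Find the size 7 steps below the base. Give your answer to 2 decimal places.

7.94px

The gap is -7 − (-1) = -6 steps, so the factor is 1.067^-6.
11.72 ÷ 1.067⁶ = 11.72 ÷ 1.47566 ≈ 7.942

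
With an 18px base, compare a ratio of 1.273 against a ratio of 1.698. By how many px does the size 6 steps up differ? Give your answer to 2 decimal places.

354.82px

At 1.273: 18.0 × 1.273⁶ = 76.6025px
At 1.698: 18.0 × 1.698⁶ = 431.4184px
Difference: 431.4184 − 76.6025 = 354.8159px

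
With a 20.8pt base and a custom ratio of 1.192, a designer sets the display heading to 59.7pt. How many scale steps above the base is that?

6

1.192ⁿ = 59.7 / 20.8 = 2.8702
n = ln(2.8702) / ln(1.192) = 1.0544 / 0.1756 ≈ 6.00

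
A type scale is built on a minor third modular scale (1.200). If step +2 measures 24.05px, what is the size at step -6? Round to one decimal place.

The gap is -6 − (2) = -8 steps, so the factor is 1.200^-8.
24.05 ÷ 1.200⁸ = 24.05 ÷ 4.29982 ≈ 5.593

5.6px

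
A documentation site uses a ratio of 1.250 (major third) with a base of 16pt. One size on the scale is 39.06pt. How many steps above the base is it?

1.250ⁿ = 39.06 / 16 = 2.4413
n = ln(2.4413) / ln(1.250) = 0.8925 / 0.2231 ≈ 4.00

4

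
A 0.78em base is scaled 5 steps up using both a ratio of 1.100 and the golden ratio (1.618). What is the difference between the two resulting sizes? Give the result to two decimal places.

At 1.100: 0.78 × 1.100⁵ = 1.2562em
Golden ratio: 0.78 × 1.618⁵ = 8.6494em
Difference: 8.6494 − 1.2562 = 7.3932em

7.39em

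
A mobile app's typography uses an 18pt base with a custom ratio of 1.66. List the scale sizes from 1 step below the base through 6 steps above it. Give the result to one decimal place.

Step -1: 18.0 ÷ 1.66 = 10.8
Step 0: 18pt
Step 1: 18.0 × 1.66 = 29.9
Step 2: 18.0 × 1.66² = 49.6
Step 3: 18.0 × 1.66³ = 82.3
Step 4: 18.0 × 1.66⁴ = 136.7
Step 5: 18.0 × 1.66⁵ = 226.9
Step 6: 18.0 × 1.66⁶ = 376.6

10.8pt, 18.0pt, 29.9pt, 49.6pt, 82.3pt, 136.7pt, 226.9pt, 376.6pt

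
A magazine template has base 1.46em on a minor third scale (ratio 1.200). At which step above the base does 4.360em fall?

1.200ⁿ = 4.360 / 1.46 = 2.9863
n = ln(2.9863) / ln(1.200) = 1.0940 / 0.1823 ≈ 6.00

6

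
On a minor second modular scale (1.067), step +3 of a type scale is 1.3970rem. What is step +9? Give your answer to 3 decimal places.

2.061rem

Moving from step +3 to step +9 is 6 steps up, so multiply by r⁶.
1.3970 × 1.067⁶ = 1.3970 × 1.47566 ≈ 2.061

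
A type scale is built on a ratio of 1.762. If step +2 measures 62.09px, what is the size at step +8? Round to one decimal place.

Moving from step +2 to step +8 is 6 steps up, so multiply by r⁶.
62.09 × 1.762⁶ = 62.09 × 29.92509 ≈ 1858.049

1858.0px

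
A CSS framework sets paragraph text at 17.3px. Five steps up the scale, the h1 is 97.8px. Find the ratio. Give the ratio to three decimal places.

1.414

The ratio satisfies 17.3 × r⁵ = 97.8, so r = (97.8 / 17.3)^(1/5).
r = 5.6532^(1/5) ≈ 1.4140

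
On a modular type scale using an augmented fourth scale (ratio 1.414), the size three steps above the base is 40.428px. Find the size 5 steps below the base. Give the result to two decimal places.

40.428 ÷ 1.414⁸ = 40.428 ÷ 15.98068 ≈ 2.530

2.53px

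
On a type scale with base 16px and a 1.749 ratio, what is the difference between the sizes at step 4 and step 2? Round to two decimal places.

100.78px

Step 2: 16.0 × 1.749² = 48.9440px
Step 4: 16.0 × 1.749⁴ = 149.7198px
Difference: 149.7198 − 48.9440 = 100.7758px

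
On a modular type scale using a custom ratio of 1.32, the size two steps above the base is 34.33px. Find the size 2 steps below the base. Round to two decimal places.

11.31px

The gap is -2 − (2) = -4 steps, so the factor is 1.32^-4.
34.33 ÷ 1.32⁴ = 34.33 ÷ 3.03596 ≈ 11.308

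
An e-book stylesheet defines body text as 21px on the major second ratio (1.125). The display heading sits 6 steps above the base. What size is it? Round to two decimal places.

42.57px

21.0 × 1.125⁶ = 21.0 × 2.02729 ≈ 42.57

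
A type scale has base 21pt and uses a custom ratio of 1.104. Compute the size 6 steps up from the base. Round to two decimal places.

A modular type scale is a geometric sequence: sizeₙ = base × rⁿ.
21.0 × 1.104⁶ = 21.0 × 1.81057 ≈ 38.02

38.02pt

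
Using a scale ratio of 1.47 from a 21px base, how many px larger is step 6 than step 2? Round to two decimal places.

Step 2: 21.0 × 1.47² = 45.3789px
Step 6: 21.0 × 1.47⁶ = 211.8963px
Difference: 211.8963 − 45.3789 = 166.5174px

166.52px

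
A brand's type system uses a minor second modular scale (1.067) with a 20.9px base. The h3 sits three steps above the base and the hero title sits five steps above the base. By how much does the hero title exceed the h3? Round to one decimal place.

Step 3: 20.9 × 1.067³ = 25.389px
Step 5: 20.9 × 1.067⁵ = 28.905px
Difference: 28.905 − 25.389 = 3.516px

3.5px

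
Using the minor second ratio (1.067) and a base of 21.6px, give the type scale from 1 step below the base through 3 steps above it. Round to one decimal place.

Step -1: 21.6 ÷ 1.067 = 20.2
Step 0: 21.6px
Step 1: 21.6 × 1.067 = 23.0
Step 2: 21.6 × 1.067² = 24.6
Step 3: 21.6 × 1.067³ = 26.2

20.2px, 21.6px, 23.0px, 24.6px, 26.2px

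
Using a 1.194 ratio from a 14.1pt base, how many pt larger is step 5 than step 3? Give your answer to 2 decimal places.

10.22pt

Step 3: 14.1 × 1.194³ = 24.0012pt
Step 5: 14.1 × 1.194⁵ = 34.2169pt
Difference: 34.2169 − 24.0012 = 10.2157pt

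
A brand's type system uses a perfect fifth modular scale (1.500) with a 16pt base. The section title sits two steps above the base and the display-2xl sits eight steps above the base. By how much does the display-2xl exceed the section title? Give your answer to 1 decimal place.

374.1pt

Step 2: 16.0 × 1.500² = 36.000pt
Step 8: 16.0 × 1.500⁸ = 410.062pt
Difference: 410.062 − 36.000 = 374.062pt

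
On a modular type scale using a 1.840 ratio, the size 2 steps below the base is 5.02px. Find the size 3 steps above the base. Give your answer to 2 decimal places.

105.87px

5.02 × 1.840⁵ = 5.02 × 21.09061 ≈ 105.875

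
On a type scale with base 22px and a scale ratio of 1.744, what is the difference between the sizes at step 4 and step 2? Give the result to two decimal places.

136.61px

Step 2: 22.0 × 1.744² = 66.9138px
Step 4: 22.0 × 1.744⁴ = 203.5207px
Difference: 203.5207 − 66.9138 = 136.6069px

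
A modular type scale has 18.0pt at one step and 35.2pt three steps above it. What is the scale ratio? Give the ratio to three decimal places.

The ratio satisfies 18.0 × r³ = 35.2, so r = (35.2 / 18.0)^(1/3).
r = 1.9556^(1/3) ≈ 1.2505

1.251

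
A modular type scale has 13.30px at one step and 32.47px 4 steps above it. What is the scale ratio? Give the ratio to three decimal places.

The ratio satisfies 13.30 × r⁴ = 32.47, so r = (32.47 / 13.30)^(1/4).
r = 2.4414^(1/4) ≈ 1.2500

1.250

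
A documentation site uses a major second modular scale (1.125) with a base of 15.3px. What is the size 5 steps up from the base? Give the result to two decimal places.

27.57px

Each step on a modular scale multiplies by the ratio, so the size n steps from the base is base × ratioⁿ.
15.3 × 1.125⁵ = 15.3 × 1.80203 ≈ 27.57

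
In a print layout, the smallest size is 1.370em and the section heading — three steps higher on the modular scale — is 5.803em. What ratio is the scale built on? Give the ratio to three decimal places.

The ratio satisfies 1.370 × r³ = 5.803, so r = (5.803 / 1.370)^(1/3).
r = 4.2358^(1/3) ≈ 1.6180

1.618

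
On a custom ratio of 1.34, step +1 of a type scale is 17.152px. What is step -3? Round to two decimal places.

5.32px

17.152 ÷ 1.34⁴ = 17.152 ÷ 3.22418 ≈ 5.320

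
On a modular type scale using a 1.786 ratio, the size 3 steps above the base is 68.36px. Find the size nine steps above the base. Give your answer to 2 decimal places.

68.36 × 1.786⁶ = 68.36 × 32.45553 ≈ 2218.660

2218.66px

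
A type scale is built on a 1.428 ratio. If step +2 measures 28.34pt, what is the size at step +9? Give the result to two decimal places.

343.16pt

The gap is 9 − (2) = 7 steps, so the factor is 1.428^7.
28.34 × 1.428⁷ = 28.34 × 12.10870 ≈ 343.161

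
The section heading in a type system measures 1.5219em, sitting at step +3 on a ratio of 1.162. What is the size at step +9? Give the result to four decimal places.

1.5219 × 1.162⁶ = 1.5219 × 2.46171 ≈ 3.7465

3.7465em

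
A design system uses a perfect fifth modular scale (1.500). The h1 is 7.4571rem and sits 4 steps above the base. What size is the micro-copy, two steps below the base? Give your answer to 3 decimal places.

The gap is -2 − (4) = -6 steps, so the factor is 1.500^-6.
7.4571 ÷ 1.500⁶ = 7.4571 ÷ 11.39062 ≈ 0.655

0.655rem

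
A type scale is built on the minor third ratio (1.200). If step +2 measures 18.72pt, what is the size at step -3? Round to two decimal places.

7.52pt

18.72 ÷ 1.200⁵ = 18.72 ÷ 2.48832 ≈ 7.523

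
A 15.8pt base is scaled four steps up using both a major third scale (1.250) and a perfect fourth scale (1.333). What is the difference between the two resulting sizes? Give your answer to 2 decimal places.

Major third: 15.8 × 1.250⁴ = 38.5742pt
Perfect fourth: 15.8 × 1.333⁴ = 49.8859pt
Difference: 49.8859 − 38.5742 = 11.3117pt

11.31pt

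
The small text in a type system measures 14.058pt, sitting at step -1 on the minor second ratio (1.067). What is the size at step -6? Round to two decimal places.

10.16pt

14.058 ÷ 1.067⁵ = 14.058 ÷ 1.38300 ≈ 10.165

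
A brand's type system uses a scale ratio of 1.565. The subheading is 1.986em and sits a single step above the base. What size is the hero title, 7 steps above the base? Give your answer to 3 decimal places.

The gap is 7 − (1) = 6 steps, so the factor is 1.565^6.
1.986 × 1.565⁶ = 1.986 × 14.69217 ≈ 29.179

29.179em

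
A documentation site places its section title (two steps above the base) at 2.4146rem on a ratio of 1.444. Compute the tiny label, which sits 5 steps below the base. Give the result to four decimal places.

0.1844rem

The gap is -5 − (2) = -7 steps, so the factor is 1.444^-7.
2.4146 ÷ 1.444⁷ = 2.4146 ÷ 13.09093 ≈ 0.1844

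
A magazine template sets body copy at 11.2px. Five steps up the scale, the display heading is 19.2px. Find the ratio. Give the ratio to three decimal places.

The ratio satisfies 11.2 × r⁵ = 19.2, so r = (19.2 / 11.2)^(1/5).
r = 1.7143^(1/5) ≈ 1.1138

1.114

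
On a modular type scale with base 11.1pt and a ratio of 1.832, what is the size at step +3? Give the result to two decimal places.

11.1 × 1.832³ = 11.1 × 6.14860 ≈ 68.25

68.25pt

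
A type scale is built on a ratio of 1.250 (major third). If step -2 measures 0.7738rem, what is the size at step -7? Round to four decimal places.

0.2536rem

0.7738 ÷ 1.250⁵ = 0.7738 ÷ 3.05176 ≈ 0.2536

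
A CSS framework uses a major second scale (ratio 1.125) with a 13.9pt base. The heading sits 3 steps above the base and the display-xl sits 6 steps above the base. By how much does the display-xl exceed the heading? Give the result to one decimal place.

Step 3: 13.9 × 1.125³ = 19.791pt
Step 6: 13.9 × 1.125⁶ = 28.179pt
Difference: 28.179 − 19.791 = 8.388pt

8.4pt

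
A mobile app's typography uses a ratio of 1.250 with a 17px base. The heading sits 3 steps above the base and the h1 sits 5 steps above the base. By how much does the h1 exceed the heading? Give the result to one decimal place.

Step 3: 17.0 × 1.250³ = 33.203px
Step 5: 17.0 × 1.250⁵ = 51.880px
Difference: 51.880 − 33.203 = 18.677px

18.7px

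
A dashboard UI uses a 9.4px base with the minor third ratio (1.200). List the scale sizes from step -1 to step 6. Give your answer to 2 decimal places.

Step -1: 9.4 ÷ 1.200 = 7.83
Step 0: 9.4px
Step 1: 9.4 × 1.200 = 11.28
Step 2: 9.4 × 1.200² = 13.54
Step 3: 9.4 × 1.200³ = 16.24
Step 4: 9.4 × 1.200⁴ = 19.49
Step 5: 9.4 × 1.200⁵ = 23.39
Step 6: 9.4 × 1.200⁶ = 28.07

7.83px, 9.40px, 11.28px, 13.54px, 16.24px, 19.49px, 23.39px, 28.07px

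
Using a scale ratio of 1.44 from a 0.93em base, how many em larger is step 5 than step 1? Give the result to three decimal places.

Step 1: 0.93 × 1.44 = 1.33920em
Step 5: 0.93 × 1.44⁵ = 5.75831em
Difference: 5.75831 − 1.33920 = 4.41911em

4.419em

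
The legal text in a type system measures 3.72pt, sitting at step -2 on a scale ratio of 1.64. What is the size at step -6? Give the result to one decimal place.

0.5pt

3.72 ÷ 1.64⁴ = 3.72 ÷ 7.23395 ≈ 0.514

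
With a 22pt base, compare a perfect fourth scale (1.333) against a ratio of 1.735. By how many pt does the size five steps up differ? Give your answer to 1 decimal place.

Perfect fourth: 22.0 × 1.333⁵ = 92.592pt
At 1.735: 22.0 × 1.735⁵ = 345.876pt
Difference: 345.876 − 92.592 = 253.284pt

253.3pt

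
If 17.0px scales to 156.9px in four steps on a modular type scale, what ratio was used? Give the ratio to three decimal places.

r⁴ = 156.9 / 17.0, so r = (156.9/17.0)^(1/4).
r = 9.2294^(1/4) ≈ 1.7430

1.743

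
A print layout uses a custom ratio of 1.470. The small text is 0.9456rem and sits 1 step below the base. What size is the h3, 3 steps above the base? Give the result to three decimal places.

4.415rem

The gap is 3 − (-1) = 4 steps, so the factor is 1.470^4.
0.9456 × 1.470⁴ = 0.9456 × 4.66949 ≈ 4.415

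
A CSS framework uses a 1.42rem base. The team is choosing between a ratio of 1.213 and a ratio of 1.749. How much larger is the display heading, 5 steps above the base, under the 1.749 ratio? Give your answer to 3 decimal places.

At 1.213: 1.42 × 1.213⁵ = 3.72900rem
At 1.749: 1.42 × 1.749⁵ = 23.24007rem
Difference: 23.24007 − 3.72900 = 19.51107rem

19.511rem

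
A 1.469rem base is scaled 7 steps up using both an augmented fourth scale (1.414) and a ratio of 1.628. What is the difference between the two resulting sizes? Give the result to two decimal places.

Augmented fourth: 1.469 × 1.414⁷ = 16.6023rem
At 1.628: 1.469 × 1.628⁷ = 44.5249rem
Difference: 44.5249 − 16.6023 = 27.9226rem

27.92rem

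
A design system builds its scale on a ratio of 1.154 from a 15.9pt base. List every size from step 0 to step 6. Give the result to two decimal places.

15.90pt, 18.35pt, 21.17pt, 24.44pt, 28.20pt, 32.54pt, 37.55pt

Step 0: 15.9pt
Step 1: 15.9 × 1.154 = 18.35
Step 2: 15.9 × 1.154² = 21.17
Step 3: 15.9 × 1.154³ = 24.44
Step 4: 15.9 × 1.154⁴ = 28.20
Step 5: 15.9 × 1.154⁵ = 32.54
Step 6: 15.9 × 1.154⁶ = 37.55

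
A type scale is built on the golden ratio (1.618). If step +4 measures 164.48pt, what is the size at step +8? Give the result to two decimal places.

1127.27pt

164.48 × 1.618⁴ = 164.48 × 6.85353 ≈ 1127.268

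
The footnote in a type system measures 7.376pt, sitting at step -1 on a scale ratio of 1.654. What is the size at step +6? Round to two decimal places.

249.79pt

Moving from step -1 to step +6 is 7 steps up, so multiply by r⁷.
7.376 × 1.654⁷ = 7.376 × 33.86480 ≈ 249.787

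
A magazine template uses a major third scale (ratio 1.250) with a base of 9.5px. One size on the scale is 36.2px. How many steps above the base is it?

6

1.250ⁿ = 36.2 / 9.5 = 3.8105
n = ln(3.8105) / ln(1.250) = 1.3378 / 0.2231 ≈ 6.00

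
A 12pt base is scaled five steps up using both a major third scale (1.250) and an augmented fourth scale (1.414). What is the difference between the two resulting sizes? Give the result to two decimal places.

Major third: 12.0 × 1.250⁵ = 36.6211pt
Augmented fourth: 12.0 × 1.414⁵ = 67.8310pt
Difference: 67.8310 − 36.6211 = 31.2099pt

31.21pt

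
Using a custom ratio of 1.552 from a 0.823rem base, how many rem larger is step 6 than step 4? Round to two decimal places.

6.73rem

Step 4: 0.823 × 1.552⁴ = 4.7749rem
Step 6: 0.823 × 1.552⁶ = 11.5014rem
Difference: 11.5014 − 4.7749 = 6.7265rem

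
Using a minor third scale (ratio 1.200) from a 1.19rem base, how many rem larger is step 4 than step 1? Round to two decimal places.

Step 1: 1.19 × 1.200 = 1.4280rem
Step 4: 1.19 × 1.200⁴ = 2.4676rem
Difference: 2.4676 − 1.4280 = 1.0396rem

1.04rem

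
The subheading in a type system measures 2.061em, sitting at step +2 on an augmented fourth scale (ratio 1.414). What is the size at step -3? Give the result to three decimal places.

0.365em

Moving from step +2 to step -3 is 5 steps down, so divide by r⁵.
2.061 ÷ 1.414⁵ = 2.061 ÷ 5.65258 ≈ 0.365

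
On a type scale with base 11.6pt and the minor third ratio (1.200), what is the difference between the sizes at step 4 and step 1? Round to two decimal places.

Step 1: 11.6 × 1.200 = 13.9200pt
Step 4: 11.6 × 1.200⁴ = 24.0538pt
Difference: 24.0538 − 13.9200 = 10.1338pt

10.13pt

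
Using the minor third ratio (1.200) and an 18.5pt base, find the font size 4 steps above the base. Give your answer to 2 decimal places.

18.5 × 1.200⁴ = 18.5 × 2.07360 ≈ 38.36

38.36pt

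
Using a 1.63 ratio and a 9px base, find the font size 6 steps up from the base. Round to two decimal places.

168.80px

Every step multiplies by the scale ratio.
9.0 × 1.63⁶ = 9.0 × 18.75537 ≈ 168.80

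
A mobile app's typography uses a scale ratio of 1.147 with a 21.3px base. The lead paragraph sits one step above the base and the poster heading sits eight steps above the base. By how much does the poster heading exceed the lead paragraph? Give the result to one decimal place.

Step 1: 21.3 × 1.147 = 24.431px
Step 8: 21.3 × 1.147⁸ = 63.810px
Difference: 63.810 − 24.431 = 39.379px

39.4px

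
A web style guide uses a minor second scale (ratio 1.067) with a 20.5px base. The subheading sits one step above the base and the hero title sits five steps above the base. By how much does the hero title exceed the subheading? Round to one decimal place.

Step 1: 20.5 × 1.067 = 21.873px
Step 5: 20.5 × 1.067⁵ = 28.351px
Difference: 28.351 − 21.873 = 6.478px

6.5px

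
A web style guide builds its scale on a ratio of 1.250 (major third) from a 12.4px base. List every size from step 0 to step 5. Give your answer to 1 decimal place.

Step 0: 12.4px
Step 1: 12.4 × 1.250 = 15.5
Step 2: 12.4 × 1.250² = 19.4
Step 3: 12.4 × 1.250³ = 24.2
Step 4: 12.4 × 1.250⁴ = 30.3
Step 5: 12.4 × 1.250⁵ = 37.8

12.4px, 15.5px, 19.4px, 24.2px, 30.3px, 37.8px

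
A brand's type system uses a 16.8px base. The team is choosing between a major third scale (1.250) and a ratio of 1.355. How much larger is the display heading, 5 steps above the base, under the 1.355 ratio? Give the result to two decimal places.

Major third: 16.8 × 1.250⁵ = 51.2695px
At 1.355: 16.8 × 1.355⁵ = 76.7372px
Difference: 76.7372 − 51.2695 = 25.4677px

25.47px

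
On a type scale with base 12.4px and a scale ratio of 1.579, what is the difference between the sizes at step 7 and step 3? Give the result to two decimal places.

Step 3: 12.4 × 1.579³ = 48.8167px
Step 7: 12.4 × 1.579⁷ = 303.4566px
Difference: 303.4566 − 48.8167 = 254.6399px

254.64px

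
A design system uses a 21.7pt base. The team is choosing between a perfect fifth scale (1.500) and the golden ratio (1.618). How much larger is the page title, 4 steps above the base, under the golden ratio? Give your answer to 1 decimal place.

38.9pt

Perfect fifth: 21.7 × 1.500⁴ = 109.856pt
Golden ratio: 21.7 × 1.618⁴ = 148.722pt
Difference: 148.722 − 109.856 = 38.866pt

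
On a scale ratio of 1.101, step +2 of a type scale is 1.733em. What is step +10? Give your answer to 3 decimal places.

3.742em

1.733 × 1.101⁸ = 1.733 × 2.15923 ≈ 3.742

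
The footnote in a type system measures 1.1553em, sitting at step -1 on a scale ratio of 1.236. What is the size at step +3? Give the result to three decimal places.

2.696em

The gap is 3 − (-1) = 4 steps, so the factor is 1.236^4.
1.1553 × 1.236⁴ = 1.1553 × 2.33386 ≈ 2.696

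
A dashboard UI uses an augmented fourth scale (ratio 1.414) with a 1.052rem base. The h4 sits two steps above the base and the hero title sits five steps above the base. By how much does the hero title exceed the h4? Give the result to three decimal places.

Step 2: 1.052 × 1.414² = 2.10336rem
Step 5: 1.052 × 1.414⁵ = 5.94652rem
Difference: 5.94652 − 2.10336 = 3.84316rem

3.843rem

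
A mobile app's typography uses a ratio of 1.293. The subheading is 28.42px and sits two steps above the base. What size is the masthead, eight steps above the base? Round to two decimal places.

Moving from step +2 to step +8 is 6 steps up, so multiply by r⁶.
28.42 × 1.293⁶ = 28.42 × 4.67295 ≈ 132.805

132.81px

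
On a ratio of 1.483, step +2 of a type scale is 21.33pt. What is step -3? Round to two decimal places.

The gap is -3 − (2) = -5 steps, so the factor is 1.483^-5.
21.33 ÷ 1.483⁵ = 21.33 ÷ 7.17308 ≈ 2.974

2.97pt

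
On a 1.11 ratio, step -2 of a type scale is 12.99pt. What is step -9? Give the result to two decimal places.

6.26pt

12.99 ÷ 1.11⁷ = 12.99 ÷ 2.07616 ≈ 6.257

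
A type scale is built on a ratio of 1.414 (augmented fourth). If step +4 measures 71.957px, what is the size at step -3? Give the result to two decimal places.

6.37px

The gap is -3 − (4) = -7 steps, so the factor is 1.414^-7.
71.957 ÷ 1.414⁷ = 71.957 ÷ 11.30175 ≈ 6.367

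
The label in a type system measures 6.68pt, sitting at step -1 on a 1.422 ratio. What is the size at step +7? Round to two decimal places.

111.68pt

6.68 × 1.422⁸ = 6.68 × 16.71848 ≈ 111.679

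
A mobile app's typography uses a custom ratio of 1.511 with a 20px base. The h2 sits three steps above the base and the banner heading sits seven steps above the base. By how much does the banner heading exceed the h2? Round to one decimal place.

290.7px

Step 3: 20.0 × 1.511³ = 68.996px
Step 7: 20.0 × 1.511⁷ = 359.651px
Difference: 359.651 − 68.996 = 290.655px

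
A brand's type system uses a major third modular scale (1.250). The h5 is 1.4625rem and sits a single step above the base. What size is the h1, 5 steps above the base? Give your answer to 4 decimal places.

3.5706rem

The gap is 5 − (1) = 4 steps, so the factor is 1.250^4.
1.4625 × 1.250⁴ = 1.4625 × 2.44141 ≈ 3.5706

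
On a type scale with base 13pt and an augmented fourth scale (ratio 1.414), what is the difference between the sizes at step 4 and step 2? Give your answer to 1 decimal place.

26.0pt

Step 2: 13.0 × 1.414² = 25.992pt
Step 4: 13.0 × 1.414⁴ = 51.969pt
Difference: 51.969 − 25.992 = 25.977pt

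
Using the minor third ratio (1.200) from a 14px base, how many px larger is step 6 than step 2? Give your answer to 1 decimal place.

21.6px

Step 2: 14.0 × 1.200² = 20.160px
Step 6: 14.0 × 1.200⁶ = 41.804px
Difference: 41.804 − 20.160 = 21.644px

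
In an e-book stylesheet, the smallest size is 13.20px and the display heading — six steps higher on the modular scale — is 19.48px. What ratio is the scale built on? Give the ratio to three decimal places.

1.067

r⁶ = 19.48 / 13.20, so r = (19.48/13.20)^(1/6).
r = 1.4758^(1/6) ≈ 1.0670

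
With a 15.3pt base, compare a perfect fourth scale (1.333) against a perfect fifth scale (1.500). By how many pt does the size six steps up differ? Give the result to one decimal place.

88.4pt

Perfect fourth: 15.3 × 1.333⁶ = 85.837pt
Perfect fifth: 15.3 × 1.500⁶ = 174.277pt
Difference: 174.277 − 85.837 = 88.440pt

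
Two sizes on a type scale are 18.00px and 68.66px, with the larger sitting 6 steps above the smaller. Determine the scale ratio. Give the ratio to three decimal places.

The ratio satisfies 18.00 × r⁶ = 68.66, so r = (68.66 / 18.00)^(1/6).
r = 3.8144^(1/6) ≈ 1.2500

1.250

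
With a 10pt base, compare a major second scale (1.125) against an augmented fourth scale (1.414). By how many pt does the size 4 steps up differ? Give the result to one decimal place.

Major second: 10.0 × 1.125⁴ = 16.018pt
Augmented fourth: 10.0 × 1.414⁴ = 39.976pt
Difference: 39.976 − 16.018 = 23.958pt

24.0pt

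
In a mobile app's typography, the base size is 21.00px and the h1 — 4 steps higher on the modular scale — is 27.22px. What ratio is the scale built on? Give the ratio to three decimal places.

The ratio satisfies 21.00 × r⁴ = 27.22, so r = (27.22 / 21.00)^(1/4).
r = 1.2962^(1/4) ≈ 1.0670

1.067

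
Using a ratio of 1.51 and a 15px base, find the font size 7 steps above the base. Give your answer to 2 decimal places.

15.0 × 1.51⁷ = 15.0 × 17.89941 ≈ 268.49

268.49px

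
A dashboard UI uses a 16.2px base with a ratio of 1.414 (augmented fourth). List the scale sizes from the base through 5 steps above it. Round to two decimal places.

16.20px, 22.91px, 32.39px, 45.80px, 64.76px, 91.57px

Step 0: 16.2px
Step 1: 16.2 × 1.414 = 22.91
Step 2: 16.2 × 1.414² = 32.39
Step 3: 16.2 × 1.414³ = 45.80
Step 4: 16.2 × 1.414⁴ = 64.76
Step 5: 16.2 × 1.414⁵ = 91.57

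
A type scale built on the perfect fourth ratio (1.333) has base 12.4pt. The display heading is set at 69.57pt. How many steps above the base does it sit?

1.333ⁿ = 69.57 / 12.4 = 5.6105
n = ln(5.6105) / ln(1.333) = 1.7246 / 0.2874 ≈ 6.00

6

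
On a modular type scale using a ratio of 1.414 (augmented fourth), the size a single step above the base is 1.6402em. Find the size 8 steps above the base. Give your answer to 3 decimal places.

18.537em

1.6402 × 1.414⁷ = 1.6402 × 11.30175 ≈ 18.537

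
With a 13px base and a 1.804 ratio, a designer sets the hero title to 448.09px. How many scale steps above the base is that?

6

1.804ⁿ = 448.09 / 13 = 34.4685
n = ln(34.4685) / ln(1.804) = 3.5400 / 0.5900 ≈ 6.00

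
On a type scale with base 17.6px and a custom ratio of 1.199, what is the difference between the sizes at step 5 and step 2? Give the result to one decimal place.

18.3px

Step 2: 17.6 × 1.199² = 25.302px
Step 5: 17.6 × 1.199⁵ = 43.612px
Difference: 43.612 − 25.302 = 18.310px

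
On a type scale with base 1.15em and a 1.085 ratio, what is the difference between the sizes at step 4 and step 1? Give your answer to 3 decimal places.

Step 1: 1.15 × 1.085 = 1.24775em
Step 4: 1.15 × 1.085⁴ = 1.59374em
Difference: 1.59374 − 1.24775 = 0.34599em

0.346em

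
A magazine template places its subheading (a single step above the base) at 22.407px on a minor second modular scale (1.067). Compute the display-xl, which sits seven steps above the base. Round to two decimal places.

33.07px

The gap is 7 − (1) = 6 steps, so the factor is 1.067^6.
22.407 × 1.067⁶ = 22.407 × 1.47566 ≈ 33.065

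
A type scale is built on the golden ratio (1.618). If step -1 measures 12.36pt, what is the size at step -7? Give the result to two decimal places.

Moving from step -1 to step -7 is 6 steps down, so divide by r⁶.
12.36 ÷ 1.618⁶ = 12.36 ÷ 17.94201 ≈ 0.689

0.69pt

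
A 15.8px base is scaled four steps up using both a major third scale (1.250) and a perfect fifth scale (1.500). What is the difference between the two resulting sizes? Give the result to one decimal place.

Major third: 15.8 × 1.250⁴ = 38.574px
Perfect fifth: 15.8 × 1.500⁴ = 79.987px
Difference: 79.987 − 38.574 = 41.413px

41.4px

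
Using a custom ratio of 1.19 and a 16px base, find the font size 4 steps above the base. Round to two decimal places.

32.09px

Each step on a modular scale multiplies by the ratio, so the size n steps from the base is base × ratioⁿ.
16.0 × 1.19⁴ = 16.0 × 2.00534 ≈ 32.09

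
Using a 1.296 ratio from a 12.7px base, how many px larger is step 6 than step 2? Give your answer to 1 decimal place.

38.8px

Step 2: 12.7 × 1.296² = 21.331px
Step 6: 12.7 × 1.296⁶ = 60.177px
Difference: 60.177 − 21.331 = 38.846px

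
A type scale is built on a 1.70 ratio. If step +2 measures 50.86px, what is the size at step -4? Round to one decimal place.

50.86 ÷ 1.70⁶ = 50.86 ÷ 24.13757 ≈ 2.107

2.1px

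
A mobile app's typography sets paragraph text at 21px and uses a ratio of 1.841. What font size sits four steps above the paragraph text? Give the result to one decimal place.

241.2px

A modular type scale is a geometric sequence: sizeₙ = base × rⁿ.
21.0 × 1.841⁴ = 21.0 × 11.48723 ≈ 241.23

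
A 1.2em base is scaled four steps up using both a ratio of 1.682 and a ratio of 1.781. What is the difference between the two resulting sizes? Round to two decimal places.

At 1.682: 1.2 × 1.682⁴ = 9.6047em
At 1.781: 1.2 × 1.781⁴ = 12.0736em
Difference: 12.0736 − 9.6047 = 2.4689em

2.47em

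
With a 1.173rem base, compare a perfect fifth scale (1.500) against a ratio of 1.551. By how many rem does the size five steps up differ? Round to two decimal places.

1.62rem

Perfect fifth: 1.173 × 1.500⁵ = 8.9075rem
At 1.551: 1.173 × 1.551⁵ = 10.5283rem
Difference: 10.5283 − 8.9075 = 1.6208rem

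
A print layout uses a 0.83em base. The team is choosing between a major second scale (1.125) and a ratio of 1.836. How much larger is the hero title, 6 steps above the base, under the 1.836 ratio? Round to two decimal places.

30.11em

Major second: 0.83 × 1.125⁶ = 1.6826em
At 1.836: 0.83 × 1.836⁶ = 31.7917em
Difference: 31.7917 − 1.6826 = 30.1091em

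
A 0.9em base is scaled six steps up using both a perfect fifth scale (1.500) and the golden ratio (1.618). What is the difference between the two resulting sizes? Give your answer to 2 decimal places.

Perfect fifth: 0.9 × 1.500⁶ = 10.2516em
Golden ratio: 0.9 × 1.618⁶ = 16.1478em
Difference: 16.1478 − 10.2516 = 5.8962em

5.90em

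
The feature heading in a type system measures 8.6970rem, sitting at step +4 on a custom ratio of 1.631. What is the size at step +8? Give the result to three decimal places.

61.544rem

The gap is 8 − (4) = 4 steps, so the factor is 1.631^4.
8.6970 × 1.631⁴ = 8.6970 × 7.07646 ≈ 61.544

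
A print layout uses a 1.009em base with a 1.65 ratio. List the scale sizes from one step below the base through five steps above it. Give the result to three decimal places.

0.612em, 1.009em, 1.665em, 2.747em, 4.533em, 7.479em, 12.340em

Step -1: 1.009 ÷ 1.65 = 0.612
Step 0: 1.009em
Step 1: 1.009 × 1.65 = 1.665
Step 2: 1.009 × 1.65² = 2.747
Step 3: 1.009 × 1.65³ = 4.533
Step 4: 1.009 × 1.65⁴ = 7.479
Step 5: 1.009 × 1.65⁵ = 12.340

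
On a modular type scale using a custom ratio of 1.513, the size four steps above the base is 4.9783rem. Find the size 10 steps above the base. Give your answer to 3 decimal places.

59.719rem

4.9783 × 1.513⁶ = 4.9783 × 11.99592 ≈ 59.719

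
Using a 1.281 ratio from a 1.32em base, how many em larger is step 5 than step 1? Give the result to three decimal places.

Step 1: 1.32 × 1.281 = 1.69092em
Step 5: 1.32 × 1.281⁵ = 4.55323em
Difference: 4.55323 − 1.69092 = 2.86231em

2.862em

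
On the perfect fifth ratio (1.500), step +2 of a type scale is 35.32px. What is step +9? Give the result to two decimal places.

35.32 × 1.500⁷ = 35.32 × 17.08594 ≈ 603.475

603.48px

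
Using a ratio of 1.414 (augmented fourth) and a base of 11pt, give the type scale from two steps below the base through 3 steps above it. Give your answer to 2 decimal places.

5.50pt, 7.78pt, 11.00pt, 15.55pt, 21.99pt, 31.10pt

Step -2: 11.0 ÷ 1.414² = 5.50
Step -1: 11.0 ÷ 1.414 = 7.78
Step 0: 11pt
Step 1: 11.0 × 1.414 = 15.55
Step 2: 11.0 × 1.414² = 21.99
Step 3: 11.0 × 1.414³ = 31.10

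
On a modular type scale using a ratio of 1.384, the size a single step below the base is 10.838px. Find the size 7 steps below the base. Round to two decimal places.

1.54px

10.838 ÷ 1.384⁶ = 10.838 ÷ 7.02775 ≈ 1.542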